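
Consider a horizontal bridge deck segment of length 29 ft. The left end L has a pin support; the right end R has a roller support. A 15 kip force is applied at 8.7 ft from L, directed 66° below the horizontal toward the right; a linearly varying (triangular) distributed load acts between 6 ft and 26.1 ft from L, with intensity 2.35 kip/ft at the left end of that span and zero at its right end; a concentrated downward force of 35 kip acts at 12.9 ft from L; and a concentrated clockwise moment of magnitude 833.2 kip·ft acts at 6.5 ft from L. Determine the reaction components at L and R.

Resultant of the triangular load: ½ × 2.35 × 20.1 = 23.6175 kip, acting at 12.7 ft from L (one-third of the span from the peak).
ΣM about L: R_y·29 − 15·sin66°·8.7 − (½·2.35·20.1)·12.7 − 35·12.9 − 833.2 = 0 → R_y = 1703.86/29 = 58.7538 ≈ 58.75 kip.
ΣF_y = 0: L_y + 58.7538 − 15·sin66° − ½·2.35·20.1 − 35 = 0 → L_y = 13.57 kip.
ΣF_x = 0: L_x + 15·cos66° = 0 → L_x = -6.101 kip.

L_x = -6.101 kip, L_y = 13.57 kip, R_y = 58.75 kip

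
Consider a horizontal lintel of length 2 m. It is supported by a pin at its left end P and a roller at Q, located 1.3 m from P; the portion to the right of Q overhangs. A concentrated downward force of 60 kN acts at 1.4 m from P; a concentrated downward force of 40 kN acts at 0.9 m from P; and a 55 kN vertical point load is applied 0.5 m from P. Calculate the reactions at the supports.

P_x = 0, P_y = 41.54 kN, Q_y = 113.5 kN

Moments about P: Q_y·1.3 − 60·1.4 − 40·0.9 − 55·0.5 = 0 → Q_y = 147.5/1.3 = 113.462 ≈ 113.5 kN.
ΣF_y = 0: P_y + 113.462 − 60 − 40 − 55 = 0 → P_y = 41.54 kN.
ΣF_x = 0: no horizontal applied forces, so P_x = 0.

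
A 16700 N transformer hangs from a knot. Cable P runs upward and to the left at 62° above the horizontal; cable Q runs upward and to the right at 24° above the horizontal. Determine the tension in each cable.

T_P = 15290 N, T_Q = 7859 N

ΣF_x = 0: −T_P·cos62° + T_Q·cos24° = 0 → T_Q = 0.513901·T_P.
ΣF_y = 0: T_P·sin62° + T_Q·sin24° = 16700.
Substitute: T_P·(0.882948 + 0.513901·0.406737) = 16700 → T_P = 15293.5 ≈ 15290 N.
Then T_Q = 0.513901 × 15293.5 = 7859 N.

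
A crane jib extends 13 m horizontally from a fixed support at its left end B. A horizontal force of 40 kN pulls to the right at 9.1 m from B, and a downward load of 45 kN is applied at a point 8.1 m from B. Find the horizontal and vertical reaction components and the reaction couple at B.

B_x = -40.00 kN, B_y = 45.00 kN, M_B = 364.5 kN·m

ΣF_x = 0: B_x + 40 = 0 → B_x = -40.00 kN.
ΣF_y = 0: B_y − 45 = 0 → B_y = 45.00 kN.
ΣM about B: M_B − 45·8.1 = 0 → M_B = 364.5 kN·m.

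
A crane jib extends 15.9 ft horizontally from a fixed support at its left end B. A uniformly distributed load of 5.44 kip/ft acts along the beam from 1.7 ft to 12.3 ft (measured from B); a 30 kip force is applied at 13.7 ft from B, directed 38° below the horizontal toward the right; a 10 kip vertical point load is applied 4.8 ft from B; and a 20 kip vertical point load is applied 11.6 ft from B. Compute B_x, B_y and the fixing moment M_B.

B_x = -23.64 kip, B_y = 106.1 kip, M_B = 936.7 kip·ft

Resultant of the distributed load: 5.44 × 10.6 = 57.664 kip at 7 ft from B.
ΣF_x = 0: B_x + 30·cos38° = 0 → B_x = -23.64 kip.
ΣF_y = 0: B_y − 5.44·10.6 − 30·sin38° − 10 − 20 = 0 → B_y = 106.1 kip.
ΣM about B: M_B − (5.44·10.6)·7 − 30·sin38°·13.7 − 10·4.8 − 20·11.6 = 0 → M_B = 936.7 kip·ft.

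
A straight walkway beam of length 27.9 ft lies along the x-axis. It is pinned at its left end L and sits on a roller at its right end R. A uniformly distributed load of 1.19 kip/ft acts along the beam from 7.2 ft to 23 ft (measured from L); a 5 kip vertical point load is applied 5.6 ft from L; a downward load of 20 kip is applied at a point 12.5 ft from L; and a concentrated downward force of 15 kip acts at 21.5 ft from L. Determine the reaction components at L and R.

Resultant of the distributed load: 1.19 × 15.8 = 18.802 kip at 15.1 ft from L.
Moments about L: R_y·27.9 − (1.19·15.8)·15.1 − 5·5.6 − 20·12.5 − 15·21.5 = 0 → R_y = 884.4102/27.9 = 31.6993 ≈ 31.70 kip.
ΣF_y = 0: L_y + 31.6993 − 1.19·15.8 − 5 − 20 − 15 = 0 → L_y = 27.10 kip.
ΣF_x = 0: no horizontal applied forces, so L_x = 0.

L_x = 0, L_y = 27.10 kip, R_y = 31.70 kip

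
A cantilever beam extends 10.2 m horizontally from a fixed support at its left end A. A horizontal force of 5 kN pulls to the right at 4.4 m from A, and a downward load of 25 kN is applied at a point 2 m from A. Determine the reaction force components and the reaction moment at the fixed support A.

A_x = -5.000 kN, A_y = 25.00 kN, M_A = 50.00 kN·m

ΣF_x = 0: A_x + 5 = 0 → A_x = -5.000 kN.
ΣF_y = 0: A_y − 25 = 0 → A_y = 25.00 kN.
ΣM about A: M_A − 25·2 = 0 → M_A = 50.00 kN·m.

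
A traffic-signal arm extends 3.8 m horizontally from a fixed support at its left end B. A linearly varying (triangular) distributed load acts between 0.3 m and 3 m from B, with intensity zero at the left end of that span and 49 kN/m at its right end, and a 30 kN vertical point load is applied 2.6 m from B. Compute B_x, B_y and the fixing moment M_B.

B_x = 0, B_y = 96.15 kN, M_B = 216.9 kN·m

Resultant of the triangular load: ½ × 49 × 2.7 = 66.15 kN, acting at 2.1 m from B (one-third of the span from the peak).
ΣF_x = 0: B_x = 0.
ΣF_y = 0: B_y − ½·49·2.7 − 30 = 0 → B_y = 96.15 kN.
ΣM about B: M_B − (½·49·2.7)·2.1 − 30·2.6 = 0 → M_B = 216.9 kN·m.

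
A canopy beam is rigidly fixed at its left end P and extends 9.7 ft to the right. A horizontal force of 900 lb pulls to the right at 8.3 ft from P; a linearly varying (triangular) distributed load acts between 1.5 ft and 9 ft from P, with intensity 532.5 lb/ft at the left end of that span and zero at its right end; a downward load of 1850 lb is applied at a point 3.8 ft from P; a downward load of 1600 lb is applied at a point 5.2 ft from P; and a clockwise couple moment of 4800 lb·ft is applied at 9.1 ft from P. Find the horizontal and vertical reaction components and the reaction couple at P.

P_x = -900.0 lb, P_y = 5447 lb, M_P = 28140 lb·ft

Resultant of the triangular load: ½ × 532.5 × 7.5 = 1996.875 lb, acting at 4 ft from P (one-third of the span from the peak).
ΣF_x = 0: P_x + 900 = 0 → P_x = -900.0 lb.
ΣF_y = 0: P_y − ½·532.5·7.5 − 1850 − 1600 = 0 → P_y = 5447 lb.
ΣM about P: M_P − (½·532.5·7.5)·4 − 1850·3.8 − 1600·5.2 − 4800 = 0 → M_P = 28140 lb·ft.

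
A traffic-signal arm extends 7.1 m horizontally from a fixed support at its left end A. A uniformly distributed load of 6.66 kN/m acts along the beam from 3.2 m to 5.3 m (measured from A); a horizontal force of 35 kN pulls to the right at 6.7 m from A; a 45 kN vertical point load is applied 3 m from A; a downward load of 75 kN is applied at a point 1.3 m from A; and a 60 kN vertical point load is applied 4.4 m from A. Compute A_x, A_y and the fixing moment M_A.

A_x = -35.00 kN, A_y = 194.0 kN, M_A = 555.9 kN·m

Resultant of the distributed load: 6.66 × 2.1 = 13.986 kN at 4.25 m from A.
ΣF_x = 0: A_x + 35 = 0 → A_x = -35.00 kN.
ΣF_y = 0: A_y − 6.66·2.1 − 45 − 75 − 60 = 0 → A_y = 194.0 kN.
ΣM about A: M_A − (6.66·2.1)·4.25 − 45·3 − 75·1.3 − 60·4.4 = 0 → M_A = 555.9 kN·m.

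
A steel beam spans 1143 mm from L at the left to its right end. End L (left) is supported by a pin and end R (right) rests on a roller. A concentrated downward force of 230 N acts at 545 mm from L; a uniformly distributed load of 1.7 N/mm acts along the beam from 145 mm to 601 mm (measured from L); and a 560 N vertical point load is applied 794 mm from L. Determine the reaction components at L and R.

Resultant of the distributed load: 1.7 × 456 = 775.2 N at 373 mm from L.
Taking moments about L: R_y·1143 − 230·545 − (1.7·456)·373 − 560·794 = 0 → R_y = 859139.6/1143 = 751.653 ≈ 751.7 N.
ΣF_y = 0: L_y + 751.653 − 230 − 1.7·456 − 560 = 0 → L_y = 813.5 N.
ΣF_x = 0: no horizontal applied forces, so L_x = 0.

L_x = 0, L_y = 813.5 N, R_y = 751.7 N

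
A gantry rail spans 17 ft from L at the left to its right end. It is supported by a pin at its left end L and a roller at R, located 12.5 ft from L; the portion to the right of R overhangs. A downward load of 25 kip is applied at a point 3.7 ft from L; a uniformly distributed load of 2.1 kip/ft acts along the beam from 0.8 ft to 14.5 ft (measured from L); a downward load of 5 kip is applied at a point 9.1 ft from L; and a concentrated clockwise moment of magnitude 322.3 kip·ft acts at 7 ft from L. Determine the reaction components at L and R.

L_x = 0, L_y = 4.339 kip, R_y = 54.43 kip

Resultant of the distributed load: 2.1 × 13.7 = 28.77 kip at 7.65 ft from L.
Moments about L: R_y·12.5 − 25·3.7 − (2.1·13.7)·7.65 − 5·9.1 − 322.3 = 0 → R_y = 680.3905/12.5 = 54.4312 ≈ 54.43 kip.
ΣF_y = 0: L_y + 54.4312 − 25 − 2.1·13.7 − 5 = 0 → L_y = 4.339 kip.
ΣF_x = 0: no horizontal applied forces, so L_x = 0.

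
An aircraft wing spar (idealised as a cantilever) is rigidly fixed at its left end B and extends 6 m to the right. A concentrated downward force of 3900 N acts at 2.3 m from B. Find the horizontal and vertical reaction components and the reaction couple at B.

B_x = 0, B_y = 3900 N, M_B = 8970 N·m

ΣF_x = 0: B_x = 0.
ΣF_y = 0: B_y − 3900 = 0 → B_y = 3900 N.
ΣM about B: M_B − 3900·2.3 = 0 → M_B = 8970 N·m.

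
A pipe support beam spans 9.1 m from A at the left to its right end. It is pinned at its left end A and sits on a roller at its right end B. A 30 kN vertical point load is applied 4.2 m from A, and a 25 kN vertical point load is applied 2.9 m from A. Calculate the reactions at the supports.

Moments about A: B_y·9.1 − 30·4.2 − 25·2.9 = 0 → B_y = 198.5/9.1 = 21.8132 ≈ 21.81 kN.
ΣF_y = 0: A_y + 21.8132 − 30 − 25 = 0 → A_y = 33.19 kN.
ΣF_x = 0: no horizontal applied forces, so A_x = 0.

A_x = 0, A_y = 33.19 kN, B_y = 21.81 kN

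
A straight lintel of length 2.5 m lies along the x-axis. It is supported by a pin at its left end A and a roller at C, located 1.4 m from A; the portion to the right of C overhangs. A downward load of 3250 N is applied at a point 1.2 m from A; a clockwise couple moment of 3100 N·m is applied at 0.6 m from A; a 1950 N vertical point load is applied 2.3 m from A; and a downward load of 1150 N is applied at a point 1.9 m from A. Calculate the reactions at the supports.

Moments about A: C_y·1.4 − 3250·1.2 − 3100 − 1950·2.3 − 1150·1.9 = 0 → C_y = 13670/1.4 = 9764.29 ≈ 9764 N.
ΣF_y = 0: A_y + 9764.29 − 3250 − 1950 − 1150 = 0 → A_y = -3414 N.
ΣF_x = 0: no horizontal applied forces, so A_x = 0.

A_x = 0, A_y = -3414 N, C_y = 9764 N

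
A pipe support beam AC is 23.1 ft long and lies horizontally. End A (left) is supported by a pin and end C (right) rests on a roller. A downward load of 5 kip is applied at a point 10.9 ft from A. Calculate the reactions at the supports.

ΣM about A: C_y·23.1 − 5·10.9 = 0 → C_y = 54.5/23.1 = 2.35931 ≈ 2.359 kip.
ΣF_y = 0: A_y + 2.35931 − 5 = 0 → A_y = 2.641 kip.
ΣF_x = 0: no horizontal applied forces, so A_x = 0.

A_x = 0, A_y = 2.641 kip, C_y = 2.359 kip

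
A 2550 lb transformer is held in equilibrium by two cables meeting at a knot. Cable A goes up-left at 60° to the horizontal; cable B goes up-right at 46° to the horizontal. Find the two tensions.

ΣF_x = 0: −T_A·cos60° + T_B·cos46° = 0 → T_B = 0.719778·T_A.
ΣF_y = 0: T_A·sin60° + T_B·sin46° = 2550.
Substitute: T_A·(0.866025 + 0.719778·0.71934) = 2550 → T_A = 1842.77 ≈ 1843 lb.
Then T_B = 0.719778 × 1842.77 = 1326 lb.

T_A = 1843 lb, T_B = 1326 lb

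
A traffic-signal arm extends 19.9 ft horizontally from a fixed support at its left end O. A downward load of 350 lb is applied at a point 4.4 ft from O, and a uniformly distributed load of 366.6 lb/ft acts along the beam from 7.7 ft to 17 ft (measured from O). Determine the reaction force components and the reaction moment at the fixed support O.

Resultant of the distributed load: 366.6 × 9.3 = 3409.38 lb at 12.35 ft from O.
ΣF_x = 0: O_x = 0.
ΣF_y = 0: O_y − 350 − 366.6·9.3 = 0 → O_y = 3759 lb.
ΣM about O: M_O − 350·4.4 − (366.6·9.3)·12.35 = 0 → M_O = 43650 lb·ft.

O_x = 0, O_y = 3759 lb, M_O = 43650 lb·ft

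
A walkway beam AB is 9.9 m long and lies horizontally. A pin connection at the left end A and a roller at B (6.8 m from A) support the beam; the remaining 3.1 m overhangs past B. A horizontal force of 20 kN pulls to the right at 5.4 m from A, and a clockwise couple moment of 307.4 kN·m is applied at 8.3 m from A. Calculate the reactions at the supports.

A_x = -20.00 kN, A_y = -45.21 kN, B_y = 45.21 kN

Moments about A: B_y·6.8 − 307.4 = 0 → B_y = 307.4/6.8 = 45.2059 ≈ 45.21 kN.
ΣF_y = 0: A_y + 45.2059  = 0 → A_y = -45.21 kN.
ΣF_x = 0: A_x + 20 = 0 → A_x = -20.00 kN.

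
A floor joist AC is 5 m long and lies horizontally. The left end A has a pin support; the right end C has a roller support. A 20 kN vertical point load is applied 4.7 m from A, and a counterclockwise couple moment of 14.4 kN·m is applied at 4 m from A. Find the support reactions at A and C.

Taking moments about A: C_y·5 − 20·4.7 + 14.4 = 0 → C_y = 79.6/5 = 15.92 kN.
ΣF_y = 0: A_y + 15.92 − 20 = 0 → A_y = 4.080 kN.
ΣF_x = 0: no horizontal applied forces, so A_x = 0.

A_x = 0, A_y = 4.080 kN, C_y = 15.92 kN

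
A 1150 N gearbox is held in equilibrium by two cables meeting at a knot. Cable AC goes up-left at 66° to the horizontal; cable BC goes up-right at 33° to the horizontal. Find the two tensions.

T_AC = 976.5 N, T_BC = 473.6 N

ΣF_x = 0: −T_AC·cos66° + T_BC·cos33° = 0 → T_BC = 0.484978·T_AC.
ΣF_y = 0: T_AC·sin66° + T_BC·sin33° = 1150.
Substitute: T_AC·(0.913545 + 0.484978·0.544639) = 1150 → T_AC = 976.494 ≈ 976.5 N.
Then T_BC = 0.484978 × 976.494 = 473.6 N.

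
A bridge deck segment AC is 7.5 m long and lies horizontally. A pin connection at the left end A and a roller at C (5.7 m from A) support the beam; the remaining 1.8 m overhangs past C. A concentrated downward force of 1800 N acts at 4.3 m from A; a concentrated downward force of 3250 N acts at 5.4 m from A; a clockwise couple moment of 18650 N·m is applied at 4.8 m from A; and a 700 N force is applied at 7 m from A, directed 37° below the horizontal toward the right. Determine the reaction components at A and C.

Moments about A: C_y·5.7 − 1800·4.3 − 3250·5.4 − 18650 − 700·sin37°·7 = 0 → C_y = 46888.9/5.7 = 8226.12 ≈ 8226 N.
ΣF_y = 0: A_y + 8226.12 − 1800 − 3250 − 700·sin37° = 0 → A_y = -2755 N.
ΣF_x = 0: A_x + 700·cos37° = 0 → A_x = -559.0 N.

A_x = -559.0 N, A_y = -2755 N, C_y = 8226 N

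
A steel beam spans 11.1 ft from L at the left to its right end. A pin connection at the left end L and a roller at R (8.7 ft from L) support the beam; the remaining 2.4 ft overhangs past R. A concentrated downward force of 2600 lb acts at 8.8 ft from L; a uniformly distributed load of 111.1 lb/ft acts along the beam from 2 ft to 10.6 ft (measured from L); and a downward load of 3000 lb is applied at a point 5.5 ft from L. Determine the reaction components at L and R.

Resultant of the distributed load: 111.1 × 8.6 = 955.46 lb at 6.3 ft from L.
Taking moments about L: R_y·8.7 − 2600·8.8 − (111.1·8.6)·6.3 − 3000·5.5 = 0 → R_y = 45399.398/8.7 = 5218.32 ≈ 5218 lb.
ΣF_y = 0: L_y + 5218.32 − 2600 − 111.1·8.6 − 3000 = 0 → L_y = 1337 lb.
ΣF_x = 0: no horizontal applied forces, so L_x = 0.

L_x = 0, L_y = 1337 lb, R_y = 5218 lb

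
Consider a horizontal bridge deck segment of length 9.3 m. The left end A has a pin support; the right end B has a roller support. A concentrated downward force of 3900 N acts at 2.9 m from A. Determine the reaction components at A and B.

ΣM about A: B_y·9.3 − 3900·2.9 = 0 → B_y = 11310/9.3 = 1216.13 ≈ 1216 N.
ΣF_y = 0: A_y + 1216.13 − 3900 = 0 → A_y = 2684 N.
ΣF_x = 0: no horizontal applied forces, so A_x = 0.

A_x = 0, A_y = 2684 N, B_y = 1216 N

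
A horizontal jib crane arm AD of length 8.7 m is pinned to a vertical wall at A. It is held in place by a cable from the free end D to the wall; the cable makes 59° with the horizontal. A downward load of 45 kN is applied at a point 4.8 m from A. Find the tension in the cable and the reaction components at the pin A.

ΣM about A: T·sin59°·8.7 − 45·4.8 = 0 → T = 216/(8.7·0.857167) = 28.9647 ≈ 28.96 kN.
ΣF_x = 0: A_x − T·cos59° = 0 → A_x = 28.9647 × 0.515038 = 14.92 kN.
ΣF_y = 0: A_y + T·sin59° − 45 = 0 → A_y = 45 − 28.9647 × 0.857167 = 20.17 kN.

T = 28.96 kN, A_x = 14.92 kN, A_y = 20.17 kN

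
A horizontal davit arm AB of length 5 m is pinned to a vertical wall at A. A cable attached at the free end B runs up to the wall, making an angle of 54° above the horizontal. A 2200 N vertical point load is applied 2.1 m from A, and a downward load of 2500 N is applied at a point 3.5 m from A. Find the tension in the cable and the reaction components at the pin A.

ΣM about A: T·sin54°·5 − 2200·2.1 − 2500·3.5 = 0 → T = 13370/(5·0.809017) = 3305.25 ≈ 3305 N.
ΣF_x = 0: A_x − T·cos54° = 0 → A_x = 3305.25 × 0.587785 = 1943 N.
ΣF_y = 0: A_y + T·sin54° − 2200 − 2500 = 0 → A_y = 4700 − 3305.25 × 0.809017 = 2026 N.

T = 3305 N, A_x = 1943 N, A_y = 2026 N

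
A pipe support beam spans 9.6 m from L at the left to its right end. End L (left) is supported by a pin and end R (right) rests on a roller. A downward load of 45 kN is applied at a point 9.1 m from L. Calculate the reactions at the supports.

L_x = 0, L_y = 2.344 kN, R_y = 42.66 kN

Taking moments about L: R_y·9.6 − 45·9.1 = 0 → R_y = 409.5/9.6 = 42.6562 ≈ 42.66 kN.
ΣF_y = 0: L_y + 42.6562 − 45 = 0 → L_y = 2.344 kN.
ΣF_x = 0: no horizontal applied forces, so L_x = 0.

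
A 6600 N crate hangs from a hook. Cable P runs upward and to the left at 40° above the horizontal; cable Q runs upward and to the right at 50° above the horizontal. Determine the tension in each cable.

T_P = 4242 N, T_Q = 5056 N

ΣF_x = 0: −T_P·cos40° + T_Q·cos50° = 0 → T_Q = 1.19175·T_P.
ΣF_y = 0: T_P·sin40° + T_Q·sin50° = 6600.
Substitute: T_P·(0.642788 + 1.19175·0.766044) = 6600 → T_P = 4242.41 ≈ 4242 N.
Then T_Q = 1.19175 × 4242.41 = 5056 N.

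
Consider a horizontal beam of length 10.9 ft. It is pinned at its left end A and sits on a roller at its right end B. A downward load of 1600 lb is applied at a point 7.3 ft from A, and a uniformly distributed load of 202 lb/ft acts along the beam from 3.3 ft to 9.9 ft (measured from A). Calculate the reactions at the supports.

Resultant of the distributed load: 202 × 6.6 = 1333.2 lb at 6.6 ft from A.
ΣM about A: B_y·10.9 − 1600·7.3 − (202·6.6)·6.6 = 0 → B_y = 20479.12/10.9 = 1878.82 ≈ 1879 lb.
ΣF_y = 0: A_y + 1878.82 − 1600 − 202·6.6 = 0 → A_y = 1054 lb.
ΣF_x = 0: no horizontal applied forces, so A_x = 0.

A_x = 0, A_y = 1054 lb, B_y = 1879 lb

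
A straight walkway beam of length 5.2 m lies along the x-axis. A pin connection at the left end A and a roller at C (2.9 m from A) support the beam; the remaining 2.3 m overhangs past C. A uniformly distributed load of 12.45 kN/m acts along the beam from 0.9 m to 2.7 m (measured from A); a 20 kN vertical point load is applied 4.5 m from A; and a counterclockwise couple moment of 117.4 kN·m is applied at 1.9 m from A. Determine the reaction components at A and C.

A_x = 0, A_y = 37.95 kN, C_y = 4.461 kN

Resultant of the distributed load: 12.45 × 1.8 = 22.41 kN at 1.8 m from A.
Taking moments about A: C_y·2.9 − (12.45·1.8)·1.8 − 20·4.5 + 117.4 = 0 → C_y = 12.938/2.9 = 4.46138 ≈ 4.461 kN.
ΣF_y = 0: A_y + 4.46138 − 12.45·1.8 − 20 = 0 → A_y = 37.95 kN.
ΣF_x = 0: no horizontal applied forces, so A_x = 0.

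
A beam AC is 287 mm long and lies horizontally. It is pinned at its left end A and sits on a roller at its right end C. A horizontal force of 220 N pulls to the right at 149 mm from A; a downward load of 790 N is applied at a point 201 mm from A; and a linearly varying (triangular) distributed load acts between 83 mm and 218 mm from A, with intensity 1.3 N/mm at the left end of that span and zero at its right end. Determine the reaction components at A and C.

A_x = -220.0 N, A_y = 285.3 N, C_y = 592.4 N

Resultant of the triangular load: ½ × 1.3 × 135 = 87.75 N, acting at 128 mm from A (one-third of the span from the peak).
Moments about A: C_y·287 − 790·201 − (½·1.3·135)·128 = 0 → C_y = 170022/287 = 592.411 ≈ 592.4 N.
ΣF_y = 0: A_y + 592.411 − 790 − ½·1.3·135 = 0 → A_y = 285.3 N.
ΣF_x = 0: A_x + 220 = 0 → A_x = -220.0 N.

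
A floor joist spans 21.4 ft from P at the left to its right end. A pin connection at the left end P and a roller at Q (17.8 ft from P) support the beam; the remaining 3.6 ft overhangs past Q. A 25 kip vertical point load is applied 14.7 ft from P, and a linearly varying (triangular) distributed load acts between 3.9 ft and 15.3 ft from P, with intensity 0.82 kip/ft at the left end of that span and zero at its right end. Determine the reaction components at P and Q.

P_x = 0, P_y = 7.006 kip, Q_y = 22.67 kip

Resultant of the triangular load: ½ × 0.82 × 11.4 = 4.674 kip, acting at 7.7 ft from P (one-third of the span from the peak).
Taking moments about P: Q_y·17.8 − 25·14.7 − (½·0.82·11.4)·7.7 = 0 → Q_y = 403.4898/17.8 = 22.668 ≈ 22.67 kip.
ΣF_y = 0: P_y + 22.668 − 25 − ½·0.82·11.4 = 0 → P_y = 7.006 kip.
ΣF_x = 0: no horizontal applied forces, so P_x = 0.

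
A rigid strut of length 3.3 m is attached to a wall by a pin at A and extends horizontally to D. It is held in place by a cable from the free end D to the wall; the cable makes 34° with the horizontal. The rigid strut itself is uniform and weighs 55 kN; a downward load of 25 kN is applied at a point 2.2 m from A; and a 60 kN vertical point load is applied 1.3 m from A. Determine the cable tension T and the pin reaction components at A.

ΣM about A: T·sin34°·3.3 − 55·1.65 − 25·2.2 − 60·1.3 = 0 → T = 223.75/(3.3·0.559193) = 121.252 ≈ 121.3 kN.
ΣF_x = 0: A_x − T·cos34° = 0 → A_x = 121.252 × 0.829038 = 100.5 kN.
ΣF_y = 0: A_y + T·sin34° − 55 − 25 − 60 = 0 → A_y = 140 − 121.252 × 0.559193 = 72.20 kN.

T = 121.3 kN, A_x = 100.5 kN, A_y = 72.20 kN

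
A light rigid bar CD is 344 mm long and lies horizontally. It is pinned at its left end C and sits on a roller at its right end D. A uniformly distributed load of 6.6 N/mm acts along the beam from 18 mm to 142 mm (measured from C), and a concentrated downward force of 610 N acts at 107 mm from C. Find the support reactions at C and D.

Resultant of the distributed load: 6.6 × 124 = 818.4 N at 80 mm from C.
Taking moments about C: D_y·344 − (6.6·124)·80 − 610·107 = 0 → D_y = 130742/344 = 380.064 ≈ 380.1 N.
ΣF_y = 0: C_y + 380.064 − 6.6·124 − 610 = 0 → C_y = 1048 N.
ΣF_x = 0: no horizontal applied forces, so C_x = 0.

C_x = 0, C_y = 1048 N, D_y = 380.1 N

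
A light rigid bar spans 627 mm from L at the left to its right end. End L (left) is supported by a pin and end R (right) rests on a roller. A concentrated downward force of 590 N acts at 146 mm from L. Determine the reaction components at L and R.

Moments about L: R_y·627 − 590·146 = 0 → R_y = 86140/627 = 137.384 ≈ 137.4 N.
ΣF_y = 0: L_y + 137.384 − 590 = 0 → L_y = 452.6 N.
ΣF_x = 0: no horizontal applied forces, so L_x = 0.

L_x = 0, L_y = 452.6 N, R_y = 137.4 N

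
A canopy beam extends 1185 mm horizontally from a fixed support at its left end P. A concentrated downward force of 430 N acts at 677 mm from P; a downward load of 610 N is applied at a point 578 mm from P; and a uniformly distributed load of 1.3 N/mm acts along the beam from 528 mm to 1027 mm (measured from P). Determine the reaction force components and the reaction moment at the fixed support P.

Resultant of the distributed load: 1.3 × 499 = 648.7 N at 777.5 mm from P.
ΣF_x = 0: P_x = 0.
ΣF_y = 0: P_y − 430 − 610 − 1.3·499 = 0 → P_y = 1689 N.
ΣM about P: M_P − 430·677 − 610·578 − (1.3·499)·777.5 = 0 → M_P = 1148000 N·mm.

P_x = 0, P_y = 1689 N, M_P = 1148000 N·mm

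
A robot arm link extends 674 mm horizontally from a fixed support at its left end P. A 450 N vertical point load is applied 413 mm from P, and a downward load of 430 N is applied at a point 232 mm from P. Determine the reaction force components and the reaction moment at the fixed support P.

P_x = 0, P_y = 880.0 N, M_P = 285600 N·mm

ΣF_x = 0: P_x = 0.
ΣF_y = 0: P_y − 450 − 430 = 0 → P_y = 880.0 N.
ΣM about P: M_P − 450·413 − 430·232 = 0 → M_P = 285600 N·mm.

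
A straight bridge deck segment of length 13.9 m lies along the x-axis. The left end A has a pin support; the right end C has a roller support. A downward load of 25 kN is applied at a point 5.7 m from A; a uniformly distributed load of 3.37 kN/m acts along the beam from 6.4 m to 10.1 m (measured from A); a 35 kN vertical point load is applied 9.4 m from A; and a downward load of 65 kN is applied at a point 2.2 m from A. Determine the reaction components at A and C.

Resultant of the distributed load: 3.37 × 3.7 = 12.469 kN at 8.25 m from A.
Moments about A: C_y·13.9 − 25·5.7 − (3.37·3.7)·8.25 − 35·9.4 − 65·2.2 = 0 → C_y = 717.36925/13.9 = 51.6093 ≈ 51.61 kN.
ΣF_y = 0: A_y + 51.6093 − 25 − 3.37·3.7 − 35 − 65 = 0 → A_y = 85.86 kN.
ΣF_x = 0: no horizontal applied forces, so A_x = 0.

A_x = 0, A_y = 85.86 kN, C_y = 51.61 kN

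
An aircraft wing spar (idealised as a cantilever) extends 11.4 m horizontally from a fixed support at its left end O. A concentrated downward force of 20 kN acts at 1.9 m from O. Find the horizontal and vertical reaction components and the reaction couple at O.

ΣF_x = 0: O_x = 0.
ΣF_y = 0: O_y − 20 = 0 → O_y = 20.00 kN.
ΣM about O: M_O − 20·1.9 = 0 → M_O = 38.00 kN·m.

O_x = 0, O_y = 20.00 kN, M_O = 38.00 kN·m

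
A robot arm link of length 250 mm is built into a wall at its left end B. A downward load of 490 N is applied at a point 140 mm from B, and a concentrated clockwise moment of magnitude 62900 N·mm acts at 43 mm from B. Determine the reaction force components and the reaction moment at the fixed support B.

B_x = 0, B_y = 490.0 N, M_B = 131500 N·mm

ΣF_x = 0: B_x = 0.
ΣF_y = 0: B_y − 490 = 0 → B_y = 490.0 N.
ΣM about B: M_B − 490·140 − 62900 = 0 → M_B = 131500 N·mm.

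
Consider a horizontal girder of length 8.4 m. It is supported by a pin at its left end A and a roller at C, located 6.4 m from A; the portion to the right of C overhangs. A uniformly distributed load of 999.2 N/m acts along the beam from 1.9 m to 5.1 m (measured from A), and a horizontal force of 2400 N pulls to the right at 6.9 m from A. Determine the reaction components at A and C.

A_x = -2400 N, A_y = 1449 N, C_y = 1749 N

Resultant of the distributed load: 999.2 × 3.2 = 3197.44 N at 3.5 m from A.
ΣM about A: C_y·6.4 − (999.2·3.2)·3.5 = 0 → C_y = 11191.04/6.4 = 1748.6 ≈ 1749 N.
ΣF_y = 0: A_y + 1748.6 − 999.2·3.2 = 0 → A_y = 1449 N.
ΣF_x = 0: A_x + 2400 = 0 → A_x = -2400 N.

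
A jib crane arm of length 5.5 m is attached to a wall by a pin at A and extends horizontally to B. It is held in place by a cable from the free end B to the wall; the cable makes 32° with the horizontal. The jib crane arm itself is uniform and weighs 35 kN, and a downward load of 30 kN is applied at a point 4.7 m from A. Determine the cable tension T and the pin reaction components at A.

ΣM about A: T·sin32°·5.5 − 35·2.75 − 30·4.7 = 0 → T = 237.25/(5.5·0.529919) = 81.4018 ≈ 81.40 kN.
ΣF_x = 0: A_x − T·cos32° = 0 → A_x = 81.4018 × 0.848048 = 69.03 kN.
ΣF_y = 0: A_y + T·sin32° − 35 − 30 = 0 → A_y = 65 − 81.4018 × 0.529919 = 21.86 kN.

T = 81.40 kN, A_x = 69.03 kN, A_y = 21.86 kN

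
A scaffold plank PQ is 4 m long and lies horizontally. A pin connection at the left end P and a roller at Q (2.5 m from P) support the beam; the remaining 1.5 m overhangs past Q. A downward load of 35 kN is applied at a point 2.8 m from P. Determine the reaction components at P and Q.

ΣM about P: Q_y·2.5 − 35·2.8 = 0 → Q_y = 98/2.5 = 39.20 kN.
ΣF_y = 0: P_y + 39.2 − 35 = 0 → P_y = -4.200 kN.
ΣF_x = 0: no horizontal applied forces, so P_x = 0.

P_x = 0, P_y = -4.200 kN, Q_y = 39.20 kN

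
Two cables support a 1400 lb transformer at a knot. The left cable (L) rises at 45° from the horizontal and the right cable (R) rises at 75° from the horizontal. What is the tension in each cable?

T_L = 418.4 lb, T_R = 1143 lb

ΣF_x = 0: −T_L·cos45° + T_R·cos75° = 0 → T_R = 2.73205·T_L.
ΣF_y = 0: T_L·sin45° + T_R·sin75° = 1400.
Substitute: T_L·(0.707107 + 2.73205·0.965926) = 1400 → T_L = 418.402 ≈ 418.4 lb.
Then T_R = 2.73205 × 418.402 = 1143 lb.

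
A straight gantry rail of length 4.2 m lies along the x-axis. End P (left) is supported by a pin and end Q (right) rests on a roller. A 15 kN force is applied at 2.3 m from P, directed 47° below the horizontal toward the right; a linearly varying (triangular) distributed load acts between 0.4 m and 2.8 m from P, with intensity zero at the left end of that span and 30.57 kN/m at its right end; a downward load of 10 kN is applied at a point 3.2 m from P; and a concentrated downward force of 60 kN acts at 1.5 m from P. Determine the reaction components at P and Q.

Resultant of the triangular load: ½ × 30.57 × 2.4 = 36.684 kN, acting at 2 m from P (one-third of the span from the peak).
ΣM about P: Q_y·4.2 − 15·sin47°·2.3 − (½·30.57·2.4)·2 − 10·3.2 − 60·1.5 = 0 → Q_y = 220.6/4.2 = 52.5238 ≈ 52.52 kN.
ΣF_y = 0: P_y + 52.5238 − 15·sin47° − ½·30.57·2.4 − 10 − 60 = 0 → P_y = 65.13 kN.
ΣF_x = 0: P_x + 15·cos47° = 0 → P_x = -10.23 kN.

P_x = -10.23 kN, P_y = 65.13 kN, Q_y = 52.52 kN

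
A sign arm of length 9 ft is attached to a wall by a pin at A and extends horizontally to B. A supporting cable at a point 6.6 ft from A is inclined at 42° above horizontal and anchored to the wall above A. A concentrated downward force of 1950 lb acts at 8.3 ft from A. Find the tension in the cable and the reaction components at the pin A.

ΣM about A: T·sin42°·6.6 − 1950·8.3 = 0 → T = 16185/(6.6·0.669131) = 3664.86 ≈ 3665 lb.
ΣF_x = 0: A_x − T·cos42° = 0 → A_x = 3664.86 × 0.743145 = 2724 lb.
ΣF_y = 0: A_y + T·sin42° − 1950 = 0 → A_y = 1950 − 3664.86 × 0.669131 = -502.3 lb.

T = 3665 lb, A_x = 2724 lb, A_y = -502.3 lb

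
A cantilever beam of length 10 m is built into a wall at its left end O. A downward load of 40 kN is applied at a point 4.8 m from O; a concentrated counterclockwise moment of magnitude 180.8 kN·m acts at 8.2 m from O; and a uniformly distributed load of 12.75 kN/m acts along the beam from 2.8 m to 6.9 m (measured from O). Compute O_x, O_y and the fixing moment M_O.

Resultant of the distributed load: 12.75 × 4.1 = 52.275 kN at 4.85 m from O.
ΣF_x = 0: O_x = 0.
ΣF_y = 0: O_y − 40 − 12.75·4.1 = 0 → O_y = 92.28 kN.
ΣM about O: M_O − 40·4.8 + 180.8 − (12.75·4.1)·4.85 = 0 → M_O = 264.7 kN·m.

O_x = 0, O_y = 92.28 kN, M_O = 264.7 kN·m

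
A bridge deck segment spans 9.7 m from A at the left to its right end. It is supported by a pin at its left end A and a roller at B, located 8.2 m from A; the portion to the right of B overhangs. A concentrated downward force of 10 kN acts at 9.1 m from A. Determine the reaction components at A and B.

ΣM about A: B_y·8.2 − 10·9.1 = 0 → B_y = 91/8.2 = 11.0976 ≈ 11.10 kN.
ΣF_y = 0: A_y + 11.0976 − 10 = 0 → A_y = -1.098 kN.
ΣF_x = 0: no horizontal applied forces, so A_x = 0.

A_x = 0, A_y = -1.098 kN, B_y = 11.10 kN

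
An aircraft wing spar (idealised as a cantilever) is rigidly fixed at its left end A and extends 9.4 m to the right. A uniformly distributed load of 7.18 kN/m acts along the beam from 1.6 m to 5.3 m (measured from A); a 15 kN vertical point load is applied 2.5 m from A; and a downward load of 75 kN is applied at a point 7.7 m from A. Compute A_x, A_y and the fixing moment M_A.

Resultant of the distributed load: 7.18 × 3.7 = 26.566 kN at 3.45 m from A.
ΣF_x = 0: A_x = 0.
ΣF_y = 0: A_y − 7.18·3.7 − 15 − 75 = 0 → A_y = 116.6 kN.
ΣM about A: M_A − (7.18·3.7)·3.45 − 15·2.5 − 75·7.7 = 0 → M_A = 706.7 kN·m.

A_x = 0, A_y = 116.6 kN, M_A = 706.7 kN·m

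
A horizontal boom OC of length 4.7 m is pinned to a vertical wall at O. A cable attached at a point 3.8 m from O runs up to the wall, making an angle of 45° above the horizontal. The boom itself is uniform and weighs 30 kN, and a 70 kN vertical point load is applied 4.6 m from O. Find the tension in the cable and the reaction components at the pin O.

ΣM about O: T·sin45°·3.8 − 30·2.35 − 70·4.6 = 0 → T = 392.5/(3.8·0.707107) = 146.073 ≈ 146.1 kN.
ΣF_x = 0: O_x − T·cos45° = 0 → O_x = 146.073 × 0.707107 = 103.3 kN.
ΣF_y = 0: O_y + T·sin45° − 30 − 70 = 0 → O_y = 100 − 146.073 × 0.707107 = -3.289 kN.

T = 146.1 kN, O_x = 103.3 kN, O_y = -3.289 kN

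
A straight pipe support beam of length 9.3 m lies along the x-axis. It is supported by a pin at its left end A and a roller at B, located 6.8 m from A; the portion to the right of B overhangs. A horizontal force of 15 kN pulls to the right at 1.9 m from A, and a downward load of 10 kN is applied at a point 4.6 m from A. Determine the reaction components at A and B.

ΣM about A: B_y·6.8 − 10·4.6 = 0 → B_y = 46/6.8 = 6.76471 ≈ 6.765 kN.
ΣF_y = 0: A_y + 6.76471 − 10 = 0 → A_y = 3.235 kN.
ΣF_x = 0: A_x + 15 = 0 → A_x = -15.00 kN.

A_x = -15.00 kN, A_y = 3.235 kN, B_y = 6.765 kN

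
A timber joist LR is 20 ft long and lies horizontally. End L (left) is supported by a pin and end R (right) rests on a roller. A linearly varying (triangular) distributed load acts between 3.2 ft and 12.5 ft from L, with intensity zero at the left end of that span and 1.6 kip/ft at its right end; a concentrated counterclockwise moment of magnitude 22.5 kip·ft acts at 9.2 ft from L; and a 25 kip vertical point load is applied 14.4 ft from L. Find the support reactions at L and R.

Resultant of the triangular load: ½ × 1.6 × 9.3 = 7.44 kip, acting at 9.4 ft from L (one-third of the span from the peak).
Moments about L: R_y·20 − (½·1.6·9.3)·9.4 + 22.5 − 25·14.4 = 0 → R_y = 407.436/20 = 20.3718 ≈ 20.37 kip.
ΣF_y = 0: L_y + 20.3718 − ½·1.6·9.3 − 25 = 0 → L_y = 12.07 kip.
ΣF_x = 0: no horizontal applied forces, so L_x = 0.

L_x = 0, L_y = 12.07 kip, R_y = 20.37 kip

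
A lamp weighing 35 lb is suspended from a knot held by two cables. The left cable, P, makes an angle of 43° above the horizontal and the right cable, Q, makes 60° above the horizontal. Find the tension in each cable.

T_P = 17.96 lb, T_Q = 26.27 lb

ΣF_x = 0: −T_P·cos43° + T_Q·cos60° = 0 → T_Q = 1.46271·T_P.
ΣF_y = 0: T_P·sin43° + T_Q·sin60° = 35.
Substitute: T_P·(0.681998 + 1.46271·0.866025) = 35 → T_P = 17.9603 ≈ 17.96 lb.
Then T_Q = 1.46271 × 17.9603 = 26.27 lb.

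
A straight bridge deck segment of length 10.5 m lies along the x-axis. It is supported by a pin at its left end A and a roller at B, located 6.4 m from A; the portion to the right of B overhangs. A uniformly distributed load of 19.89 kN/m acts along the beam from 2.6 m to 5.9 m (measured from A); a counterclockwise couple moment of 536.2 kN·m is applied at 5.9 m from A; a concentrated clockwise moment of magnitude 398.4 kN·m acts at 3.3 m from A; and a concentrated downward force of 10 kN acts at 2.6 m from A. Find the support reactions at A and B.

A_x = 0, A_y = 49.52 kN, B_y = 26.12 kN

Resultant of the distributed load: 19.89 × 3.3 = 65.637 kN at 4.25 m from A.
ΣM about A: B_y·6.4 − (19.89·3.3)·4.25 + 536.2 − 398.4 − 10·2.6 = 0 → B_y = 167.15725/6.4 = 26.1183 ≈ 26.12 kN.
ΣF_y = 0: A_y + 26.1183 − 19.89·3.3 − 10 = 0 → A_y = 49.52 kN.
ΣF_x = 0: no horizontal applied forces, so A_x = 0.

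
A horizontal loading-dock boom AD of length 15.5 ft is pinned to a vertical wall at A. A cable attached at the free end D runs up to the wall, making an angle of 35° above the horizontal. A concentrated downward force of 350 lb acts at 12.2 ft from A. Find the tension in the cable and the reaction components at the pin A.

T = 480.3 lb, A_x = 393.4 lb, A_y = 74.52 lb

ΣM about A: T·sin35°·15.5 − 350·12.2 = 0 → T = 4270/(15.5·0.573576) = 480.292 ≈ 480.3 lb.
ΣF_x = 0: A_x − T·cos35° = 0 → A_x = 480.292 × 0.819152 = 393.4 lb.
ΣF_y = 0: A_y + T·sin35° − 350 = 0 → A_y = 350 − 480.292 × 0.573576 = 74.52 lb.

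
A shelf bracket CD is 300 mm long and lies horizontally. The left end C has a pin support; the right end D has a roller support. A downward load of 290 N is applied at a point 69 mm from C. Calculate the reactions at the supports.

C_x = 0, C_y = 223.3 N, D_y = 66.70 N

Moments about C: D_y·300 − 290·69 = 0 → D_y = 20010/300 = 66.70 N.
ΣF_y = 0: C_y + 66.7 − 290 = 0 → C_y = 223.3 N.
ΣF_x = 0: no horizontal applied forces, so C_x = 0.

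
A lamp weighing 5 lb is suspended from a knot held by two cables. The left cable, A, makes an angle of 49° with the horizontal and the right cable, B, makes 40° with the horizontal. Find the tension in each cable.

T_A = 3.831 lb, T_B = 3.281 lb

ΣF_x = 0: −T_A·cos49° + T_B·cos40° = 0 → T_B = 0.856424·T_A.
ΣF_y = 0: T_A·sin49° + T_B·sin40° = 5.
Substitute: T_A·(0.75471 + 0.856424·0.642788) = 5 → T_A = 3.8308 ≈ 3.831 lb.
Then T_B = 0.856424 × 3.8308 = 3.281 lb.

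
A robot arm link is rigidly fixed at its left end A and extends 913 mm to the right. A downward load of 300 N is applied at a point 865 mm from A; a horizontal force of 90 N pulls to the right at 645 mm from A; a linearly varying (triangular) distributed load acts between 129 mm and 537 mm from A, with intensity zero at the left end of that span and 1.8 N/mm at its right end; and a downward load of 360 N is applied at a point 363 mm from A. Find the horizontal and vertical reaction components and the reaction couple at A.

Resultant of the triangular load: ½ × 1.8 × 408 = 367.2 N, acting at 401 mm from A (one-third of the span from the peak).
ΣF_x = 0: A_x + 90 = 0 → A_x = -90.00 N.
ΣF_y = 0: A_y − 300 − ½·1.8·408 − 360 = 0 → A_y = 1027 N.
ΣM about A: M_A − 300·865 − (½·1.8·408)·401 − 360·363 = 0 → M_A = 537400 N·mm.

A_x = -90.00 N, A_y = 1027 N, M_A = 537400 N·mm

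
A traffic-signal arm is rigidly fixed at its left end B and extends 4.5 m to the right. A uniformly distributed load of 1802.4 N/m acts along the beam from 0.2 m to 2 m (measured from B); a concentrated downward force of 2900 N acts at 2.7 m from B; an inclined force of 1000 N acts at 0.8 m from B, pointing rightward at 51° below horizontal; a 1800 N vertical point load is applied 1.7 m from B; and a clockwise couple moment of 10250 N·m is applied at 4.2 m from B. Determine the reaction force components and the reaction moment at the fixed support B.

Resultant of the distributed load: 1802.4 × 1.8 = 3244.32 N at 1.1 m from B.
ΣF_x = 0: B_x + 1000·cos51° = 0 → B_x = -629.3 N.
ΣF_y = 0: B_y − 1802.4·1.8 − 2900 − 1000·sin51° − 1800 = 0 → B_y = 8721 N.
ΣM about B: M_B − (1802.4·1.8)·1.1 − 2900·2.7 − 1000·sin51°·0.8 − 1800·1.7 − 10250 = 0 → M_B = 25330 N·m.

B_x = -629.3 N, B_y = 8721 N, M_B = 25330 N·m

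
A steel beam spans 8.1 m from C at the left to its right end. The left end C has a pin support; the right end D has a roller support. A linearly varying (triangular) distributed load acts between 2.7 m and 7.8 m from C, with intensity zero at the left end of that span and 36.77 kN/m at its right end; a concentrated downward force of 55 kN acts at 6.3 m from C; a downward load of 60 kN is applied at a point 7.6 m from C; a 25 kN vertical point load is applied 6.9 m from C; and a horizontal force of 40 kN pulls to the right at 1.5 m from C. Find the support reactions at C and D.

C_x = -40.00 kN, C_y = 42.78 kN, D_y = 191.0 kN

Resultant of the triangular load: ½ × 36.77 × 5.1 = 93.7635 kN, acting at 6.1 m from C (one-third of the span from the peak).
ΣM about C: D_y·8.1 − (½·36.77·5.1)·6.1 − 55·6.3 − 60·7.6 − 25·6.9 = 0 → D_y = 1546.95735/8.1 = 190.982 ≈ 191.0 kN.
ΣF_y = 0: C_y + 190.982 − ½·36.77·5.1 − 55 − 60 − 25 = 0 → C_y = 42.78 kN.
ΣF_x = 0: C_x + 40 = 0 → C_x = -40.00 kN.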